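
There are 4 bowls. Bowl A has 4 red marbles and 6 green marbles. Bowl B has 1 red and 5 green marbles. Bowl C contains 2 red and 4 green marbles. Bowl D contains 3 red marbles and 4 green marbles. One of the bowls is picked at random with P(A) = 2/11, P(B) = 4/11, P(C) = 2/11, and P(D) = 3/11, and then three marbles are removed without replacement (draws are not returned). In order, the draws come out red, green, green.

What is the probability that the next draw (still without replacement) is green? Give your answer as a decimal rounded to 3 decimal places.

0.721

The likelihood of the observed sequence under each hypothesis: P(data | bowl A) = (4/10)(6/9)(5/8) = 1/6; P(data | bowl B) = (1/6)(5/5)(4/4) = 1/6; P(data | bowl C) = (2/6)(4/5)(3/4) = 1/5; P(data | bowl D) = (3/7)(4/6)(3/5) = 6/35.
The prior-weighted likelihoods are 2/11 · 1/6 = 1/33, 4/11 · 1/6 = 2/33, 2/11 · 1/5 = 2/55, 3/11 · 6/35 = 18/385; with total 67/385.
The posterior is then P(bowl A | data) = 35/201, P(bowl B | data) = 70/201, P(bowl C | data) = 14/67, P(bowl D | data) = 18/67.
The predictive probability is P(green next | data) = (4/7)(35/201) + (1)(70/201) + (2/3)(14/67) + (1/2)(18/67) = 145/201.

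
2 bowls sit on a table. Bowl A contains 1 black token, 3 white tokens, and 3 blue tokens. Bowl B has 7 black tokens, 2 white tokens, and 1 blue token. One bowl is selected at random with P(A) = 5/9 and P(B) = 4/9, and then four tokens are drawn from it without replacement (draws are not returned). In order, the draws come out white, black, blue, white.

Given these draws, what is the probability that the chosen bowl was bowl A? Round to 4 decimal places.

Compute the likelihood of the observed sequence for each case: P(data | bowl A) = (3/7)(1/6)(3/5)(2/4) = 0.021429; P(data | bowl B) = (2/10)(7/9)(1/8)(1/7) = 0.0027778.
The prior-weighted likelihoods are 5/9 · 0.021429 = 0.011905, 4/9 · 0.0027778 = 0.0012346; these sum to 0.013139.
So P(bowl A | data) = (0.011905) / (0.013139) = 0.90604.

0.9060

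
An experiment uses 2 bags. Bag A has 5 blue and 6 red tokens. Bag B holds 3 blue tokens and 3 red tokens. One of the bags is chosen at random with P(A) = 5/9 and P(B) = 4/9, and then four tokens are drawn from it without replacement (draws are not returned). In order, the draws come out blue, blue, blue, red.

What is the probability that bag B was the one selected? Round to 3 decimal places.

0.468

Compute the likelihood of the observed sequence for each case: P(data | bag A) = (5/11)(4/10)(3/9)(6/8) = 1/22; P(data | bag B) = (3/6)(2/5)(1/4)(3/3) = 1/20.
The prior-weighted likelihoods are 5/9 · 1/22 = 5/198, 4/9 · 1/20 = 1/45; summing to 47/990.
So P(bag B | data) = (1/45) / (47/990) = 22/47.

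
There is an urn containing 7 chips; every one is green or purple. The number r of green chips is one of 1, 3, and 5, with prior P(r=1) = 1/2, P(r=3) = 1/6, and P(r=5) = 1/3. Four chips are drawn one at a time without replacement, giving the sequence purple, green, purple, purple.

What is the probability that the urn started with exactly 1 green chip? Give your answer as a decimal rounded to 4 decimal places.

For each hypothesis, P(data | H) works out to: P(data | r = 1) = (6/7)(1/6)(5/5)(4/4) = 1/7; P(data | r = 3) = (4/7)(3/6)(3/5)(2/4) = 3/35; P(data | r = 5) = (2/7)(5/6)(1/5)(0/4) = 0.
The prior-weighted likelihoods are 1/2 · 1/7 = 1/14, 1/6 · 3/35 = 1/70, 1/3 · 0 = 0; these sum to 3/35.
Hence P(r = 1 | data) = (1/14) / (3/35) = 5/6.

0.8333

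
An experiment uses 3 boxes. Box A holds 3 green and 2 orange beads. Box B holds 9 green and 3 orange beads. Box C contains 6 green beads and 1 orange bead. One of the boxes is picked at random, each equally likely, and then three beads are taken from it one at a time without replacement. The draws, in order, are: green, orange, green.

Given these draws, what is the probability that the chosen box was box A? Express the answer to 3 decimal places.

0.395

Under each hypothesis, the probability of the observed sequence is: P(data | box A) = (3/5)(2/4)(2/3) = 1/5; P(data | box B) = (9/12)(3/11)(8/10) = 9/55; P(data | box C) = (6/7)(1/6)(5/5) = 1/7.
Multiplying each by its prior: 1/3 · 1/5 = 1/15, 1/3 · 9/55 = 3/55, 1/3 · 1/7 = 1/21; with total 13/77.
Hence P(box A | data) = (1/15) / (13/77) = 77/195.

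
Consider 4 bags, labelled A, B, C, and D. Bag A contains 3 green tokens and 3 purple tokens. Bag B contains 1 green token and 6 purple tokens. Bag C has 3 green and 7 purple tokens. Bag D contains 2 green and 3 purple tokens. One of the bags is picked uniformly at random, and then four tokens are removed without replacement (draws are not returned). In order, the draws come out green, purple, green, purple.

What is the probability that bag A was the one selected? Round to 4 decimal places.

The likelihood of the observed sequence under each hypothesis: P(data | bag A) = (3/6)(3/5)(2/4)(2/3) = 1/10; P(data | bag B) = (1/7)(6/6)(0/5) = 0; P(data | bag C) = (3/10)(7/9)(2/8)(6/7) = 1/20; P(data | bag D) = (2/5)(3/4)(1/3)(2/2) = 1/10.
The prior-weighted likelihoods are 1/4 · 1/10 = 1/40, 1/4 · 0 = 0, 1/4 · 1/20 = 1/80, 1/4 · 1/10 = 1/40; summing to 1/16.
Therefore the posterior P(bag A | data) = (1/40) / (1/16) = 2/5.

0.4000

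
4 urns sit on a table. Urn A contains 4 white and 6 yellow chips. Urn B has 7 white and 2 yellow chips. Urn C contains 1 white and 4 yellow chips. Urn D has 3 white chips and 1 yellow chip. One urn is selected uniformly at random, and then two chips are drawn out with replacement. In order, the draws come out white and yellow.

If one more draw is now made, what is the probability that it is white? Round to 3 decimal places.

Compute the likelihood of the observed sequence for each case: P(data | urn A) = (4/10)(6/10) = 0.24; P(data | urn B) = (7/9)(2/9) = 0.17284; P(data | urn C) = (1/5)(4/5) = 0.16; P(data | urn D) = (3/4)(1/4) = 0.1875.
Weighting by the prior gives 1/4 · 0.24 = 0.06, 1/4 · 0.17284 = 0.04321, 1/4 · 0.16 = 0.04, 1/4 · 0.1875 = 0.046875; with total 0.19008.
The posterior is then P(urn A | data) = 0.31565, P(urn B | data) = 0.22732, P(urn C | data) = 0.21043, P(urn D | data) = 0.2466.
Averaging over the posterior, P(white next | data) = (2/5)(0.31565) + (7/9)(0.22732) + (1/5)(0.21043) + (3/4)(0.2466) = 0.5301.

0.530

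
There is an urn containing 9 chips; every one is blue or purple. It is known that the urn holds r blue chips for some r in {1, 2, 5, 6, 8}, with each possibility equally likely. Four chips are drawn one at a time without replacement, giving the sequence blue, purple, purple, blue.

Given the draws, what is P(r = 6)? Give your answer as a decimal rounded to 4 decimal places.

Under each hypothesis, the probability of the observed sequence is: P(data | r = 1) = (1/9)(8/8)(7/7)(0/6) = 0; P(data | r = 2) = (2/9)(7/8)(6/7)(1/6) = 1/36; P(data | r = 5) = (5/9)(4/8)(3/7)(4/6) = 5/63; P(data | r = 6) = (6/9)(3/8)(2/7)(5/6) = 5/84; P(data | r = 8) = (8/9)(1/8)(0/7) = 0.
Multiplying each by its prior: 1/5 · 0 = 0, 1/5 · 1/36 = 1/180, 1/5 · 5/63 = 1/63, 1/5 · 5/84 = 1/84, 1/5 · 0 = 0; with total 1/30.
So P(r = 6 | data) = (1/84) / (1/30) = 5/14.

0.3571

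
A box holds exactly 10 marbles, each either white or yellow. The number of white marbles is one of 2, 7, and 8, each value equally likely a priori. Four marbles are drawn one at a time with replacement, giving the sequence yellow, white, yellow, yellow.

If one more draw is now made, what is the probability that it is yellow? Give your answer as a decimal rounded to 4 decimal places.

Compute the likelihood of the observed sequence for each case: P(data | r = 2) = (8/10)(2/10)(8/10)(8/10) = 0.1024; P(data | r = 7) = (3/10)(7/10)(3/10)(3/10) = 0.0189; P(data | r = 8) = (2/10)(8/10)(2/10)(2/10) = 0.0064.
The prior-weighted likelihoods are 1/3 · 0.1024 = 0.034133, 1/3 · 0.0189 = 0.0063, 1/3 · 0.0064 = 0.0021333; with total 0.042567.
Normalising, the posterior is P(r = 2 | data) = 0.80188, P(r = 7 | data) = 0.148, P(r = 8 | data) = 0.050117.
The predictive probability is P(yellow next | data) = (4/5)(0.80188) + (3/10)(0.148) + (1/5)(0.050117) = 0.69593.

0.6959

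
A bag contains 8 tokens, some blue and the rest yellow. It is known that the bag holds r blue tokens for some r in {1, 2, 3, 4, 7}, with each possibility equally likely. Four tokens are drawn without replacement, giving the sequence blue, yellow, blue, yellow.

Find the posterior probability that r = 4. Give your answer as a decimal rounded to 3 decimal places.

0.444

For each hypothesis, P(data | H) works out to: P(data | r = 1) = (1/8)(7/7)(0/6) = 0; P(data | r = 2) = (2/8)(6/7)(1/6)(5/5) = 1/28; P(data | r = 3) = (3/8)(5/7)(2/6)(4/5) = 1/14; P(data | r = 4) = (4/8)(4/7)(3/6)(3/5) = 3/35; P(data | r = 7) = (7/8)(1/7)(6/6)(0/5) = 0.
Multiplying each by its prior: 1/5 · 0 = 0, 1/5 · 1/28 = 1/140, 1/5 · 1/14 = 1/70, 1/5 · 3/35 = 3/175, 1/5 · 0 = 0; with total 27/700.
Hence P(r = 4 | data) = (3/175) / (27/700) = 4/9.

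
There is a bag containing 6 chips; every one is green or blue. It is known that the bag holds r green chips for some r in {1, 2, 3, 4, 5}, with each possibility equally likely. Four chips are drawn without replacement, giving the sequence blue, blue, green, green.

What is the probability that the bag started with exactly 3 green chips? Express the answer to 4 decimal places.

Under each hypothesis, the probability of the observed sequence is: P(data | r = 1) = (5/6)(4/5)(1/4)(0/3) = 0; P(data | r = 2) = (4/6)(3/5)(2/4)(1/3) = 1/15; P(data | r = 3) = (3/6)(2/5)(3/4)(2/3) = 1/10; P(data | r = 4) = (2/6)(1/5)(4/4)(3/3) = 1/15; P(data | r = 5) = (1/6)(0/5) = 0.
Multiplying each by its prior: 1/5 · 0 = 0, 1/5 · 1/15 = 1/75, 1/5 · 1/10 = 1/50, 1/5 · 1/15 = 1/75, 1/5 · 0 = 0; summing to 7/150.
Hence P(r = 3 | data) = (1/50) / (7/150) = 3/7.

0.4286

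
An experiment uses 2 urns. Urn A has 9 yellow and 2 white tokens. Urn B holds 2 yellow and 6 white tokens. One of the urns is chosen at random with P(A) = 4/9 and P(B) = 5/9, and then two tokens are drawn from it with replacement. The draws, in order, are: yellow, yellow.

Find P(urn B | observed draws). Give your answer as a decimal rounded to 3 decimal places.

For each hypothesis, P(data | H) works out to: P(data | urn A) = (9/11)(9/11) = 0.66942; P(data | urn B) = (2/8)(2/8) = 0.0625.
The prior-weighted likelihoods are 4/9 · 0.66942 = 0.29752, 5/9 · 0.0625 = 0.034722; summing to 0.33224.
Therefore the posterior P(urn B | data) = (0.034722) / (0.33224) = 0.10451.

0.105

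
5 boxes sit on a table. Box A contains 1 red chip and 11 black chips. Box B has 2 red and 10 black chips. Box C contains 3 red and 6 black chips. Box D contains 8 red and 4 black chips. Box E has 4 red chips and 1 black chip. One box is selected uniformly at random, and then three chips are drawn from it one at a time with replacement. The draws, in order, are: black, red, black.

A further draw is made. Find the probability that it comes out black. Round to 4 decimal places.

0.6602

For each hypothesis, P(data | H) works out to: P(data | box A) = (11/12)(1/12)(11/12) = 0.070023; P(data | box B) = (10/12)(2/12)(10/12) = 0.11574; P(data | box C) = (6/9)(3/9)(6/9) = 0.14815; P(data | box D) = (4/12)(8/12)(4/12) = 0.074074; P(data | box E) = (1/5)(4/5)(1/5) = 0.032.
The prior-weighted likelihoods are 1/5 · 0.070023 = 0.014005, 1/5 · 0.11574 = 0.023148, 1/5 · 0.14815 = 0.02963, 1/5 · 0.074074 = 0.014815, 1/5 · 0.032 = 0.0064; these sum to 0.087997.
The posterior is then P(box A | data) = 0.15915, P(box B | data) = 0.26306, P(box C | data) = 0.33671, P(box D | data) = 0.16836, P(box E | data) = 0.07273.
So P(black next | data) = Σ P(black next | H) P(H | data) = (11/12)(0.15915) + (5/6)(0.26306) + (2/3)(0.33671) + (1/3)(0.16836) + (1/5)(0.07273) = 0.66024.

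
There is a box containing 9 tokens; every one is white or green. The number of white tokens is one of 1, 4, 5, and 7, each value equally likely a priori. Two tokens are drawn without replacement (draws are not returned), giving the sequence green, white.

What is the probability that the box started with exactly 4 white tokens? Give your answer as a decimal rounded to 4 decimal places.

Compute the likelihood of the observed sequence for each case: P(data | r = 1) = (8/9)(1/8) = 1/9; P(data | r = 4) = (5/9)(4/8) = 5/18; P(data | r = 5) = (4/9)(5/8) = 5/18; P(data | r = 7) = (2/9)(7/8) = 7/36.
Weighting by the prior gives 1/4 · 1/9 = 1/36, 1/4 · 5/18 = 5/72, 1/4 · 5/18 = 5/72, 1/4 · 7/36 = 7/144; with total 31/144.
By Bayes' rule, P(r = 4 | data) = (5/72) / (31/144) = 10/31.

0.3226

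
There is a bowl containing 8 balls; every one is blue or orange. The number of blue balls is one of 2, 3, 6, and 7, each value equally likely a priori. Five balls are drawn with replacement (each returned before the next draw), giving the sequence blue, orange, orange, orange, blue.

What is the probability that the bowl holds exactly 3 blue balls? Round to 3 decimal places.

0.484

Compute the likelihood of the observed sequence for each case: P(data | r = 2) = (2/8)(6/8)(6/8)(6/8)(2/8) = 0.026367; P(data | r = 3) = (3/8)(5/8)(5/8)(5/8)(3/8) = 0.034332; P(data | r = 6) = (6/8)(2/8)(2/8)(2/8)(6/8) = 0.0087891; P(data | r = 7) = (7/8)(1/8)(1/8)(1/8)(7/8) = 0.0014954.
The prior-weighted likelihoods are 1/4 · 0.026367 = 0.0065918, 1/4 · 0.034332 = 0.0085831, 1/4 · 0.0087891 = 0.0021973, 1/4 · 0.0014954 = 0.00037384; summing to 0.017746.
So P(r = 3 | data) = (0.0085831) / (0.017746) = 0.48366.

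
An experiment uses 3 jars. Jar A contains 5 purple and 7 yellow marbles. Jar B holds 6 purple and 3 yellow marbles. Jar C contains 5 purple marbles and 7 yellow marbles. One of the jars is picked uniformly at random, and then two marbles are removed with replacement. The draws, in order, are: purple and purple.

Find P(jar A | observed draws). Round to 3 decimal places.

0.219

For each hypothesis, P(data | H) works out to: P(data | jar A) = (5/12)(5/12) = 25/144; P(data | jar B) = (6/9)(6/9) = 4/9; P(data | jar C) = (5/12)(5/12) = 25/144.
Weighting by the prior gives 1/3 · 25/144 = 25/432, 1/3 · 4/9 = 4/27, 1/3 · 25/144 = 25/432; summing to 19/72.
Therefore the posterior P(jar A | data) = (25/432) / (19/72) = 25/114.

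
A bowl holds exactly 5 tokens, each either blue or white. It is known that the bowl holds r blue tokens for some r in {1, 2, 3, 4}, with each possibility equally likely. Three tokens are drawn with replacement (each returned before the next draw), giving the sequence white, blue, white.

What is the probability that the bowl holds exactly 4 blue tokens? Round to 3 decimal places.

0.080

Compute the likelihood of the observed sequence for each case: P(data | r = 1) = (4/5)(1/5)(4/5) = 16/125; P(data | r = 2) = (3/5)(2/5)(3/5) = 18/125; P(data | r = 3) = (2/5)(3/5)(2/5) = 12/125; P(data | r = 4) = (1/5)(4/5)(1/5) = 4/125.
Weighting by the prior gives 1/4 · 16/125 = 4/125, 1/4 · 18/125 = 9/250, 1/4 · 12/125 = 3/125, 1/4 · 4/125 = 1/125; these sum to 1/10.
Hence P(r = 4 | data) = (1/125) / (1/10) = 2/25.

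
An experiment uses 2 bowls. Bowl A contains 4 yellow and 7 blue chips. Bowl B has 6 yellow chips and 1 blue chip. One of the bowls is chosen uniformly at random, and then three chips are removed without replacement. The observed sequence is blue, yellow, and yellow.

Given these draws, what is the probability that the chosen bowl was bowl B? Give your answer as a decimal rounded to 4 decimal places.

Under each hypothesis, the probability of the observed sequence is: P(data | bowl A) = (7/11)(4/10)(3/9) = 0.084848; P(data | bowl B) = (1/7)(6/6)(5/5) = 0.14286.
Weighting by the prior gives 1/2 · 0.084848 = 0.042424, 1/2 · 0.14286 = 0.071429; summing to 0.11385.
Hence P(bowl B | data) = (0.071429) / (0.11385) = 0.62738.

0.6274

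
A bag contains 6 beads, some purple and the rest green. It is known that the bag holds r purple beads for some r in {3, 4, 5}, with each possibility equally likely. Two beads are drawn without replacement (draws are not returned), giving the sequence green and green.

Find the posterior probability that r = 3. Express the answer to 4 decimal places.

For each hypothesis, P(data | H) works out to: P(data | r = 3) = (3/6)(2/5) = 1/5; P(data | r = 4) = (2/6)(1/5) = 1/15; P(data | r = 5) = (1/6)(0/5) = 0.
The prior-weighted likelihoods are 1/3 · 1/5 = 1/15, 1/3 · 1/15 = 1/45, 1/3 · 0 = 0; summing to 4/45.
So P(r = 3 | data) = (1/15) / (4/45) = 3/4.

0.7500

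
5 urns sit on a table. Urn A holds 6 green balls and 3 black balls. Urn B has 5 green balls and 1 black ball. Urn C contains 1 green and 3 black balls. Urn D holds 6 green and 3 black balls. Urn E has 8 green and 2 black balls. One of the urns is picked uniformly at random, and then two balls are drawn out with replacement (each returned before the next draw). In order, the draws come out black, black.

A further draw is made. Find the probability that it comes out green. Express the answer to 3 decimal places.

Under each hypothesis, the probability of the observed sequence is: P(data | urn A) = (3/9)(3/9) = 0.11111; P(data | urn B) = (1/6)(1/6) = 0.027778; P(data | urn C) = (3/4)(3/4) = 0.5625; P(data | urn D) = (3/9)(3/9) = 0.11111; P(data | urn E) = (2/10)(2/10) = 0.04.
The prior-weighted likelihoods are 1/5 · 0.11111 = 0.022222, 1/5 · 0.027778 = 0.0055556, 1/5 · 0.5625 = 0.1125, 1/5 · 0.11111 = 0.022222, 1/5 · 0.04 = 0.008; these sum to 0.1705.
The posterior is then P(urn A | data) = 0.13034, P(urn B | data) = 0.032584, P(urn C | data) = 0.65982, P(urn D | data) = 0.13034, P(urn E | data) = 0.046921.
So P(green next | data) = Σ P(green next | H) P(H | data) = (2/3)(0.13034) + (5/6)(0.032584) + (1/4)(0.65982) + (2/3)(0.13034) + (4/5)(0.046921) = 0.40343.

0.403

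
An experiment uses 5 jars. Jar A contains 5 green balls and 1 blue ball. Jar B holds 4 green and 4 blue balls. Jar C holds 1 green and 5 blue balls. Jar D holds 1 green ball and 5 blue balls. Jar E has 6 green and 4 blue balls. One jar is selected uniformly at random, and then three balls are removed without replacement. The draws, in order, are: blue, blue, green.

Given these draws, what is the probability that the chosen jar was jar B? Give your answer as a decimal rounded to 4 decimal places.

The likelihood of the observed sequence under each hypothesis: P(data | jar A) = (1/6)(0/5) = 0; P(data | jar B) = (4/8)(3/7)(4/6) = 0.14286; P(data | jar C) = (5/6)(4/5)(1/4) = 0.16667; P(data | jar D) = (5/6)(4/5)(1/4) = 0.16667; P(data | jar E) = (4/10)(3/9)(6/8) = 0.1.
Multiplying each by its prior: 1/5 · 0 = 0, 1/5 · 0.14286 = 0.028571, 1/5 · 0.16667 = 0.033333, 1/5 · 0.16667 = 0.033333, 1/5 · 0.1 = 0.02; summing to 0.11524.
Hence P(jar B | data) = (0.028571) / (0.11524) = 0.24793.

0.2479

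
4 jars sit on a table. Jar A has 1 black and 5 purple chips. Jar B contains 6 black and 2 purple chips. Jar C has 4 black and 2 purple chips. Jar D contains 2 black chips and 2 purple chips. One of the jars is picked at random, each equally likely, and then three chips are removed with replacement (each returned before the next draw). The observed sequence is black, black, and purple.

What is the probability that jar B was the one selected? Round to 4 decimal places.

Under each hypothesis, the probability of the observed sequence is: P(data | jar A) = (1/6)(1/6)(5/6) = 0.023148; P(data | jar B) = (6/8)(6/8)(2/8) = 0.14062; P(data | jar C) = (4/6)(4/6)(2/6) = 0.14815; P(data | jar D) = (2/4)(2/4)(2/4) = 0.125.
The prior-weighted likelihoods are 1/4 · 0.023148 = 0.005787, 1/4 · 0.14062 = 0.035156, 1/4 · 0.14815 = 0.037037, 1/4 · 0.125 = 0.03125; these sum to 0.10923.
Hence P(jar B | data) = (0.035156) / (0.10923) = 0.32185.

0.3219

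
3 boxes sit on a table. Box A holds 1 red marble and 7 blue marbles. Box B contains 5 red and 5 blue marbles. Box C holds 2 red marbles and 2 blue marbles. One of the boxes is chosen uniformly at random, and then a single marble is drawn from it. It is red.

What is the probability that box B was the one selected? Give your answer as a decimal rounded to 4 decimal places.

0.4444

For each hypothesis, P(data | H) works out to: P(data | box A) = (1/8) = 1/8; P(data | box B) = (5/10) = 1/2; P(data | box C) = (2/4) = 1/2.
The prior-weighted likelihoods are 1/3 · 1/8 = 1/24, 1/3 · 1/2 = 1/6, 1/3 · 1/2 = 1/6; these sum to 3/8.
Hence P(box B | data) = (1/6) / (3/8) = 4/9.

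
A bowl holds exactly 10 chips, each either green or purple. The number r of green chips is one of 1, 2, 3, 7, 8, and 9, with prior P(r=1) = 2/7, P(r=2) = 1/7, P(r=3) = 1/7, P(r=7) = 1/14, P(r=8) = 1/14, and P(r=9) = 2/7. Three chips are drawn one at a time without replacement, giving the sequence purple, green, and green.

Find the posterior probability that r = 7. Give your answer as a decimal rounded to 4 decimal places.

Under each hypothesis, the probability of the observed sequence is: P(data | r = 1) = (9/10)(1/9)(0/8) = 0; P(data | r = 2) = (8/10)(2/9)(1/8) = 0.022222; P(data | r = 3) = (7/10)(3/9)(2/8) = 0.058333; P(data | r = 7) = (3/10)(7/9)(6/8) = 0.175; P(data | r = 8) = (2/10)(8/9)(7/8) = 0.15556; P(data | r = 9) = (1/10)(9/9)(8/8) = 0.1.
Multiplying each by its prior: 2/7 · 0 = 0, 1/7 · 0.022222 = 0.0031746, 1/7 · 0.058333 = 0.0083333, 1/14 · 0.175 = 0.0125, 1/14 · 0.15556 = 0.011111, 2/7 · 0.1 = 0.028571; summing to 0.06369.
Hence P(r = 7 | data) = (0.0125) / (0.06369) = 0.19626.

0.1963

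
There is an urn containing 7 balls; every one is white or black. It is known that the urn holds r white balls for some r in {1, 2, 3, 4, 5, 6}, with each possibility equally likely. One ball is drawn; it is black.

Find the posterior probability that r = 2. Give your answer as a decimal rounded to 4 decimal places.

Under each hypothesis, the probability of this draw is: P(data | r = 1) = (6/7) = 6/7; P(data | r = 2) = (5/7) = 5/7; P(data | r = 3) = (4/7) = 4/7; P(data | r = 4) = (3/7) = 3/7; P(data | r = 5) = (2/7) = 2/7; P(data | r = 6) = (1/7) = 1/7.
Multiplying each by its prior: 1/6 · 6/7 = 1/7, 1/6 · 5/7 = 5/42, 1/6 · 4/7 = 2/21, 1/6 · 3/7 = 1/14, 1/6 · 2/7 = 1/21, 1/6 · 1/7 = 1/42; summing to 1/2.
By Bayes' rule, P(r = 2 | data) = (5/42) / (1/2) = 5/21.

0.2381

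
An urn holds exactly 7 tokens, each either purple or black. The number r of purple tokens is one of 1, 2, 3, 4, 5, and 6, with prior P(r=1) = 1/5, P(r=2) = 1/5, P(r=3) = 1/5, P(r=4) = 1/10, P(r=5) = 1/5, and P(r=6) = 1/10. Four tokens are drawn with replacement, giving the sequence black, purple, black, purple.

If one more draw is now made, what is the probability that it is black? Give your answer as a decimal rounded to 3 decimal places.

Under each hypothesis, the probability of the observed sequence is: P(data | r = 1) = (6/7)(1/7)(6/7)(1/7) = 0.014994; P(data | r = 2) = (5/7)(2/7)(5/7)(2/7) = 0.041649; P(data | r = 3) = (4/7)(3/7)(4/7)(3/7) = 0.059975; P(data | r = 4) = (3/7)(4/7)(3/7)(4/7) = 0.059975; P(data | r = 5) = (2/7)(5/7)(2/7)(5/7) = 0.041649; P(data | r = 6) = (1/7)(6/7)(1/7)(6/7) = 0.014994.
Weighting by the prior gives 1/5 · 0.014994 = 0.0029988, 1/5 · 0.041649 = 0.0083299, 1/5 · 0.059975 = 0.011995, 1/10 · 0.059975 = 0.0059975, 1/5 · 0.041649 = 0.0083299, 1/10 · 0.014994 = 0.0014994; these sum to 0.03915.
Dividing through by the total gives posterior P(r = 1 | data) = 0.076596, P(r = 2 | data) = 0.21277, P(r = 3 | data) = 0.30638, P(r = 4 | data) = 0.15319, P(r = 5 | data) = 0.21277, P(r = 6 | data) = 0.038298.
So P(black next | data) = Σ P(black next | H) P(H | data) = (6/7)(0.076596) + (5/7)(0.21277) + (4/7)(0.30638) + (3/7)(0.15319) + (2/7)(0.21277) + (1/7)(0.038298) = 0.52462.

0.525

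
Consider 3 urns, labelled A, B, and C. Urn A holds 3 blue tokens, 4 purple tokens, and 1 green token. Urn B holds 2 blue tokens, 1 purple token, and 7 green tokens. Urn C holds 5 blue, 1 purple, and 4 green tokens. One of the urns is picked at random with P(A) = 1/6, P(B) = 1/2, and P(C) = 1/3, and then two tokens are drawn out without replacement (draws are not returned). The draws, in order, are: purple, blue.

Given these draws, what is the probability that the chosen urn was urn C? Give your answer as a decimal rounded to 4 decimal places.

0.2834

Compute the likelihood of the observed sequence for each case: P(data | urn A) = (4/8)(3/7) = 0.21429; P(data | urn B) = (1/10)(2/9) = 0.022222; P(data | urn C) = (1/10)(5/9) = 0.055556.
Multiplying each by its prior: 1/6 · 0.21429 = 0.035714, 1/2 · 0.022222 = 0.011111, 1/3 · 0.055556 = 0.018519; these sum to 0.065344.
Therefore the posterior P(urn C | data) = (0.018519) / (0.065344) = 0.2834.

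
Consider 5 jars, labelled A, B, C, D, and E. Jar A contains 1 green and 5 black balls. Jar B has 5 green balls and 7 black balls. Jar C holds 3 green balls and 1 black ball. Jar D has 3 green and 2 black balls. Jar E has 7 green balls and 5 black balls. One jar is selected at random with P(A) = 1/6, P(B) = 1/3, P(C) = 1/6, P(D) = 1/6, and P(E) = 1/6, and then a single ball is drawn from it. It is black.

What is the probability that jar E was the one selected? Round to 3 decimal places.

0.136

Under each hypothesis, the probability of this draw is: P(data | jar A) = (5/6) = 5/6; P(data | jar B) = (7/12) = 7/12; P(data | jar C) = (1/4) = 1/4; P(data | jar D) = (2/5) = 2/5; P(data | jar E) = (5/12) = 5/12.
Weighting by the prior gives 1/6 · 5/6 = 5/36, 1/3 · 7/12 = 7/36, 1/6 · 1/4 = 1/24, 1/6 · 2/5 = 1/15, 1/6 · 5/12 = 5/72; these sum to 23/45.
Hence P(jar E | data) = (5/72) / (23/45) = 25/184.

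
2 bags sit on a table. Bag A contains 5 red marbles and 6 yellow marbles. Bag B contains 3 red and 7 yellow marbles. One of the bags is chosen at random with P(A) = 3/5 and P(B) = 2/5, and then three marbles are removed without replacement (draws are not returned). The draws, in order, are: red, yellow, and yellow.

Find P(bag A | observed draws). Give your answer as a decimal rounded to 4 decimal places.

For each hypothesis, P(data | H) works out to: P(data | bag A) = (5/11)(6/10)(5/9) = 0.15152; P(data | bag B) = (3/10)(7/9)(6/8) = 0.175.
Multiplying each by its prior: 3/5 · 0.15152 = 0.090909, 2/5 · 0.175 = 0.07; summing to 0.16091.
So P(bag A | data) = (0.090909) / (0.16091) = 0.56497.

0.5650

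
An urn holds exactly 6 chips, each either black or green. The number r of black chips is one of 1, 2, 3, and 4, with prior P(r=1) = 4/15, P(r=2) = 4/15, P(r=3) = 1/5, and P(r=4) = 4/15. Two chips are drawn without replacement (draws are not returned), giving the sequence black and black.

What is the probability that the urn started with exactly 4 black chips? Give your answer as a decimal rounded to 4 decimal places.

0.6486

Compute the likelihood of the observed sequence for each case: P(data | r = 1) = (1/6)(0/5) = 0; P(data | r = 2) = (2/6)(1/5) = 1/15; P(data | r = 3) = (3/6)(2/5) = 1/5; P(data | r = 4) = (4/6)(3/5) = 2/5.
Multiplying each by its prior: 4/15 · 0 = 0, 4/15 · 1/15 = 4/225, 1/5 · 1/5 = 1/25, 4/15 · 2/5 = 8/75; summing to 37/225.
By Bayes' rule, P(r = 4 | data) = (8/75) / (37/225) = 24/37.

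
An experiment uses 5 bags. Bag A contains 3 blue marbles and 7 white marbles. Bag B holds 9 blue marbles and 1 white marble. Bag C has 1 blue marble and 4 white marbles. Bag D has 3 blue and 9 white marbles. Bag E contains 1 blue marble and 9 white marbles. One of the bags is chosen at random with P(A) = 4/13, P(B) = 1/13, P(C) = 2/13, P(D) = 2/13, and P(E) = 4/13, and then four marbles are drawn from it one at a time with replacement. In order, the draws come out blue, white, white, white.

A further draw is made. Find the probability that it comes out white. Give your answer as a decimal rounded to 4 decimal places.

The likelihood of the observed sequence under each hypothesis: P(data | bag A) = (3/10)(7/10)(7/10)(7/10) = 0.1029; P(data | bag B) = (9/10)(1/10)(1/10)(1/10) = 0.0009; P(data | bag C) = (1/5)(4/5)(4/5)(4/5) = 0.1024; P(data | bag D) = (3/12)(9/12)(9/12)(9/12) = 0.10547; P(data | bag E) = (1/10)(9/10)(9/10)(9/10) = 0.0729.
Weighting by the prior gives 4/13 · 0.1029 = 0.031662, 1/13 · 0.0009 = 6.9231e-05, 2/13 · 0.1024 = 0.015754, 2/13 · 0.10547 = 0.016226, 4/13 · 0.0729 = 0.022431; these sum to 0.086141.
The posterior is then P(bag A | data) = 0.36755, P(bag B | data) = 0.00080369, P(bag C | data) = 0.18288, P(bag D | data) = 0.18836, P(bag E | data) = 0.26039.
So P(white next | data) = Σ P(white next | H) P(H | data) = (7/10)(0.36755) + (1/10)(0.00080369) + (4/5)(0.18288) + (3/4)(0.18836) + (9/10)(0.26039) = 0.7793.

0.7793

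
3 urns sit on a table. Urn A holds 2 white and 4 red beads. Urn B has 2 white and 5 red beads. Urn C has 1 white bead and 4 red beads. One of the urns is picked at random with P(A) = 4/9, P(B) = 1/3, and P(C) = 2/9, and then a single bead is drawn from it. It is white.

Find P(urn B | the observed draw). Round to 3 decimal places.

0.331

For each hypothesis, P(data | H) works out to: P(data | urn A) = (2/6) = 1/3; P(data | urn B) = (2/7) = 2/7; P(data | urn C) = (1/5) = 1/5.
Multiplying each by its prior: 4/9 · 1/3 = 4/27, 1/3 · 2/7 = 2/21, 2/9 · 1/5 = 2/45; with total 272/945.
By Bayes' rule, P(urn B | data) = (2/21) / (272/945) = 45/136.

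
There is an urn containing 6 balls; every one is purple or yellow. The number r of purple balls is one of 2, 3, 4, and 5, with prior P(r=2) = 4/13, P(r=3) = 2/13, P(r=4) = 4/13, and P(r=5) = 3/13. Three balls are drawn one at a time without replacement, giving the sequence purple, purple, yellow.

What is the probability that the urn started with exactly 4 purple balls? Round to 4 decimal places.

0.4286

Under each hypothesis, the probability of the observed sequence is: P(data | r = 2) = (2/6)(1/5)(4/4) = 1/15; P(data | r = 3) = (3/6)(2/5)(3/4) = 3/20; P(data | r = 4) = (4/6)(3/5)(2/4) = 1/5; P(data | r = 5) = (5/6)(4/5)(1/4) = 1/6.
Multiplying each by its prior: 4/13 · 1/15 = 4/195, 2/13 · 3/20 = 3/130, 4/13 · 1/5 = 4/65, 3/13 · 1/6 = 1/26; these sum to 28/195.
Therefore the posterior P(r = 4 | data) = (4/65) / (28/195) = 3/7.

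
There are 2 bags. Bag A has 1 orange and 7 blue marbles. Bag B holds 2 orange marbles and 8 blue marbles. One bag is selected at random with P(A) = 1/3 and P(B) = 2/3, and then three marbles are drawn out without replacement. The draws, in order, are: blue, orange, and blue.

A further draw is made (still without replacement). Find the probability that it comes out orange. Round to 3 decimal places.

0.102

Under each hypothesis, the probability of the observed sequence is: P(data | bag A) = (7/8)(1/7)(6/6) = 0.125; P(data | bag B) = (8/10)(2/9)(7/8) = 0.15556.
Multiplying each by its prior: 1/3 · 0.125 = 0.041667, 2/3 · 0.15556 = 0.1037; these sum to 0.14537.
Dividing through by the total gives posterior P(bag A | data) = 0.28662, P(bag B | data) = 0.71338.
Averaging over the posterior, P(orange next | data) = (0)(0.28662) + (1/7)(0.71338) = 0.10191.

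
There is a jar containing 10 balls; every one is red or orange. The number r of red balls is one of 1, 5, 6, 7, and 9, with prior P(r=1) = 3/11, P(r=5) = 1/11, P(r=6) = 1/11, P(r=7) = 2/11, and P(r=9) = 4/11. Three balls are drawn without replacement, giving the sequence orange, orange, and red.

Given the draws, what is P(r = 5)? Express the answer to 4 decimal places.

0.2119

Under each hypothesis, the probability of the observed sequence is: P(data | r = 1) = (9/10)(8/9)(1/8) = 1/10; P(data | r = 5) = (5/10)(4/9)(5/8) = 5/36; P(data | r = 6) = (4/10)(3/9)(6/8) = 1/10; P(data | r = 7) = (3/10)(2/9)(7/8) = 7/120; P(data | r = 9) = (1/10)(0/9) = 0.
Weighting by the prior gives 3/11 · 1/10 = 3/110, 1/11 · 5/36 = 5/396, 1/11 · 1/10 = 1/110, 2/11 · 7/120 = 7/660, 4/11 · 0 = 0; with total 59/990.
By Bayes' rule, P(r = 5 | data) = (5/396) / (59/990) = 25/118.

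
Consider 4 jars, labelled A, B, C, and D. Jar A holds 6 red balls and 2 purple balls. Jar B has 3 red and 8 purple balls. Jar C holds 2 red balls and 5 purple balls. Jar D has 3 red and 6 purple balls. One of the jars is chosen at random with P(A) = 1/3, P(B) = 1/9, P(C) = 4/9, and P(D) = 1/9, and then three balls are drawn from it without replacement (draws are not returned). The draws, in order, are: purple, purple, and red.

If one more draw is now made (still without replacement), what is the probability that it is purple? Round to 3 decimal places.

0.672

For each hypothesis, P(data | H) works out to: P(data | jar A) = (2/8)(1/7)(6/6) = 0.035714; P(data | jar B) = (8/11)(7/10)(3/9) = 0.1697; P(data | jar C) = (5/7)(4/6)(2/5) = 0.19048; P(data | jar D) = (6/9)(5/8)(3/7) = 0.17857.
The prior-weighted likelihoods are 1/3 · 0.035714 = 0.011905, 1/9 · 0.1697 = 0.018855, 4/9 · 0.19048 = 0.084656, 1/9 · 0.17857 = 0.019841; with total 0.13526.
The posterior is then P(jar A | data) = 0.088016, P(jar B | data) = 0.1394, P(jar C | data) = 0.62589, P(jar D | data) = 0.14669.
So P(purple next | data) = Σ P(purple next | H) P(H | data) = (0)(0.088016) + (3/4)(0.1394) + (3/4)(0.62589) + (2/3)(0.14669) = 0.67176.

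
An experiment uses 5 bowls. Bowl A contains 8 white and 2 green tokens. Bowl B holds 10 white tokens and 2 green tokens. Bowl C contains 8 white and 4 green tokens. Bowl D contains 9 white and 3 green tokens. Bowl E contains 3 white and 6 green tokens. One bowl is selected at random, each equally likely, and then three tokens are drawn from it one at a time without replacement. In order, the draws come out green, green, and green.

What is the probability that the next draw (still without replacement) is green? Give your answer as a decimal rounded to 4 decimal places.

Compute the likelihood of the observed sequence for each case: P(data | bowl A) = (2/10)(1/9)(0/8) = 0; P(data | bowl B) = (2/12)(1/11)(0/10) = 0; P(data | bowl C) = (4/12)(3/11)(2/10) = 0.018182; P(data | bowl D) = (3/12)(2/11)(1/10) = 0.0045455; P(data | bowl E) = (6/9)(5/8)(4/7) = 0.2381.
Weighting by the prior gives 1/5 · 0 = 0, 1/5 · 0 = 0, 1/5 · 0.018182 = 0.0036364, 1/5 · 0.0045455 = 0.00090909, 1/5 · 0.2381 = 0.047619; these sum to 0.052165.
Normalising, the posterior is P(bowl A | data) = 0, P(bowl B | data) = 0, P(bowl C | data) = 0.06971, P(bowl D | data) = 0.017427, P(bowl E | data) = 0.91286.
Averaging over the posterior, P(green next | data) = (1/9)(0.06971) + (0)(0.017427) + (1/2)(0.91286) = 0.46418.

0.4642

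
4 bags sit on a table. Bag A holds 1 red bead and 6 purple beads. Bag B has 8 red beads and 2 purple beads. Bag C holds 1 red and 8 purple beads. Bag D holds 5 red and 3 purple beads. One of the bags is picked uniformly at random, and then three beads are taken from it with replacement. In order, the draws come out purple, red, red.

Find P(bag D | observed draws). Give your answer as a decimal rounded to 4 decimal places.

0.4835

The likelihood of the observed sequence under each hypothesis: P(data | bag A) = (6/7)(1/7)(1/7) = 0.017493; P(data | bag B) = (2/10)(8/10)(8/10) = 0.128; P(data | bag C) = (8/9)(1/9)(1/9) = 0.010974; P(data | bag D) = (3/8)(5/8)(5/8) = 0.14648.
Multiplying each by its prior: 1/4 · 0.017493 = 0.0043732, 1/4 · 0.128 = 0.032, 1/4 · 0.010974 = 0.0027435, 1/4 · 0.14648 = 0.036621; summing to 0.075738.
Therefore the posterior P(bag D | data) = (0.036621) / (0.075738) = 0.48352.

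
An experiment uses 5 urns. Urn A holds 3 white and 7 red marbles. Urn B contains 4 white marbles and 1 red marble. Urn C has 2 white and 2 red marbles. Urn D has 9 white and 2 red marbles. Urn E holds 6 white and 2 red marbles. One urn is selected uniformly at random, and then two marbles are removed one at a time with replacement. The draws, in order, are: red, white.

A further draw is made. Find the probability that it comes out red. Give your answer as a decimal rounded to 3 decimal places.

Under each hypothesis, the probability of the observed sequence is: P(data | urn A) = (7/10)(3/10) = 0.21; P(data | urn B) = (1/5)(4/5) = 0.16; P(data | urn C) = (2/4)(2/4) = 0.25; P(data | urn D) = (2/11)(9/11) = 0.14876; P(data | urn E) = (2/8)(6/8) = 0.1875.
The prior-weighted likelihoods are 1/5 · 0.21 = 0.042, 1/5 · 0.16 = 0.032, 1/5 · 0.25 = 0.05, 1/5 · 0.14876 = 0.029752, 1/5 · 0.1875 = 0.0375; these sum to 0.19125.
Normalising, the posterior is P(urn A | data) = 0.21961, P(urn B | data) = 0.16732, P(urn C | data) = 0.26144, P(urn D | data) = 0.15556, P(urn E | data) = 0.19608.
The predictive probability is P(red next | data) = (7/10)(0.21961) + (1/5)(0.16732) + (1/2)(0.26144) + (2/11)(0.15556) + (1/4)(0.19608) = 0.39521.

0.395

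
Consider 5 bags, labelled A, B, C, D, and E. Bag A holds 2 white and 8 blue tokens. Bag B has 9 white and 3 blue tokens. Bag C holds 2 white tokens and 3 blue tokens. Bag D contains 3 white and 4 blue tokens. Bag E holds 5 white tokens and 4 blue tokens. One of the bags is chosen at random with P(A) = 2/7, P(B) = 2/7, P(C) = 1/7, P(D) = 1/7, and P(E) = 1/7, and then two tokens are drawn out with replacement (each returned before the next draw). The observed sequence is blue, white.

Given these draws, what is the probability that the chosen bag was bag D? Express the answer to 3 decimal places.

Compute the likelihood of the observed sequence for each case: P(data | bag A) = (8/10)(2/10) = 0.16; P(data | bag B) = (3/12)(9/12) = 0.1875; P(data | bag C) = (3/5)(2/5) = 0.24; P(data | bag D) = (4/7)(3/7) = 0.2449; P(data | bag E) = (4/9)(5/9) = 0.24691.
Weighting by the prior gives 2/7 · 0.16 = 0.045714, 2/7 · 0.1875 = 0.053571, 1/7 · 0.24 = 0.034286, 1/7 · 0.2449 = 0.034985, 1/7 · 0.24691 = 0.035273; these sum to 0.20383.
Hence P(bag D | data) = (0.034985) / (0.20383) = 0.17164.

0.172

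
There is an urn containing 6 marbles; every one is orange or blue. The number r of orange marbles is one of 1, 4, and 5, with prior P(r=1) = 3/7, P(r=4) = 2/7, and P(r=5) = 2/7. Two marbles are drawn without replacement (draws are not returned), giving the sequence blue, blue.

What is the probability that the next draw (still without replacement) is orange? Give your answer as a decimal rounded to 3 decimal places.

The likelihood of the observed sequence under each hypothesis: P(data | r = 1) = (5/6)(4/5) = 2/3; P(data | r = 4) = (2/6)(1/5) = 1/15; P(data | r = 5) = (1/6)(0/5) = 0.
The prior-weighted likelihoods are 3/7 · 2/3 = 2/7, 2/7 · 1/15 = 2/105, 2/7 · 0 = 0; with total 32/105.
The posterior is then P(r = 1 | data) = 15/16, P(r = 4 | data) = 1/16, P(r = 5 | data) = 0.
So P(orange next | data) = Σ P(orange next | H) P(H | data) = (1/4)(15/16) + (1)(1/16) = 19/64.

0.297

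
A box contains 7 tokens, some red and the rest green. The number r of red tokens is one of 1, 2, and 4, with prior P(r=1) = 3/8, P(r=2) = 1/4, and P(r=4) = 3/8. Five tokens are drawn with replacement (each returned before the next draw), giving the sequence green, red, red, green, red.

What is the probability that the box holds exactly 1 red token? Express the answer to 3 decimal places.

For each hypothesis, P(data | H) works out to: P(data | r = 1) = (6/7)(1/7)(1/7)(6/7)(1/7) = 0.002142; P(data | r = 2) = (5/7)(2/7)(2/7)(5/7)(2/7) = 0.0119; P(data | r = 4) = (3/7)(4/7)(4/7)(3/7)(4/7) = 0.034271.
Weighting by the prior gives 3/8 · 0.002142 = 0.00080324, 1/4 · 0.0119 = 0.002975, 3/8 · 0.034271 = 0.012852; these sum to 0.01663.
Therefore the posterior P(r = 1 | data) = (0.00080324) / (0.01663) = 0.048301.

0.048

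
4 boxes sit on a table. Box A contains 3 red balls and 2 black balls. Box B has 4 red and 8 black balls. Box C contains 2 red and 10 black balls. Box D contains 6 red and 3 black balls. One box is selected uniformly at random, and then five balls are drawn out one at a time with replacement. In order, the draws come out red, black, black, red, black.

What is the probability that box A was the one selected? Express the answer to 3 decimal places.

0.260

For each hypothesis, P(data | H) works out to: P(data | box A) = (3/5)(2/5)(2/5)(3/5)(2/5) = 0.02304; P(data | box B) = (4/12)(8/12)(8/12)(4/12)(8/12) = 0.032922; P(data | box C) = (2/12)(10/12)(10/12)(2/12)(10/12) = 0.016075; P(data | box D) = (6/9)(3/9)(3/9)(6/9)(3/9) = 0.016461.
Weighting by the prior gives 1/4 · 0.02304 = 0.00576, 1/4 · 0.032922 = 0.0082305, 1/4 · 0.016075 = 0.0040188, 1/4 · 0.016461 = 0.0041152; with total 0.022124.
So P(box A | data) = (0.00576) / (0.022124) = 0.26035.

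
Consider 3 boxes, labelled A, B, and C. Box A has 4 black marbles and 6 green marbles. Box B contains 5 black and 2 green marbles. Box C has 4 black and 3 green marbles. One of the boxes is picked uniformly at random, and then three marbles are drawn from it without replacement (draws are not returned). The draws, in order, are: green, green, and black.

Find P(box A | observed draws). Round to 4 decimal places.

0.5072

The likelihood of the observed sequence under each hypothesis: P(data | box A) = (6/10)(5/9)(4/8) = 1/6; P(data | box B) = (2/7)(1/6)(5/5) = 1/21; P(data | box C) = (3/7)(2/6)(4/5) = 4/35.
The prior-weighted likelihoods are 1/3 · 1/6 = 1/18, 1/3 · 1/21 = 1/63, 1/3 · 4/35 = 4/105; summing to 23/210.
By Bayes' rule, P(box A | data) = (1/18) / (23/210) = 35/69.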